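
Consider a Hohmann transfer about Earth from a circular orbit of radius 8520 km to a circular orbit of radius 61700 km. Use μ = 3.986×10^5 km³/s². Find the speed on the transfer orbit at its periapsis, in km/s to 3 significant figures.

v = 9.07 km/s

The Hohmann ellipse has a_t = (r₁ + r₂)/2 = 35110 km.
The periapsis of the transfer ellipse is at r = 8520 km.
Vis-viva: v = √[μ(2/r − 1/a_t)] = √[3.986×10^5 × (2/8520 − 1/35110)] = 9.067 km/s.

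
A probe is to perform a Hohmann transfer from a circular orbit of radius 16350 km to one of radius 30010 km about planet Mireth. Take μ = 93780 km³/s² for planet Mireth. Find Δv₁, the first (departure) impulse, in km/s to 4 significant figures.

Transfer-ellipse semi-major axis a_t = (r₁ + r₂)/2 = (16350 + 30010)/2 = 23180 km.
On the circular orbit at r = 16350 km, v_c = √(μ/r) = 2.3949 km/s.
Transfer-orbit speed at the same r (vis-viva, a = a_t): v_t = √[μ(2/r − 1/a_t)] = 2.7250 km/s.
Δv₁ = |v_t − v_c| = |2.7250 − 2.3949| = 0.3301 km/s.

Δv₁ = 0.3301 km/s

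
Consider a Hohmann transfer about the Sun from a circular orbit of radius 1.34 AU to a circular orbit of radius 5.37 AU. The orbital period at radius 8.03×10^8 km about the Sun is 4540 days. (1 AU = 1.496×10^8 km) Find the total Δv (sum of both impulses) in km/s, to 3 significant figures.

From Kepler's third law T² = 4π²r³/μ at r = 8.03×10^8 km, T = 4540 days = 4540 × 86400 s = 3.92256×10^8 s: μ = 4π²r³/T² = 1.32852×10^11 km³/s².
In km: r₁ = 1.34 × 1.496×10^8 = 2.00464×10^8 km; r₂ = 5.37 × 1.496×10^8 = 8.03352×10^8 km.
Semi-major axis of the transfer orbit: a_t = (2.00464×10^8 + 8.03352×10^8)/2 = 5.01908×10^8 km.
At r₁ the circular-orbit speed is v₁ = √(μ/r₁) = 25.743 km/s.
Transfer-orbit speed at r₁ (vis-viva): v_p = √[μ(2/r₁ − 1/a_t)] = 32.569 km/s.
First burn Δv₁ = |v_p − v₁| = 6.826 km/s.
At r₂, v₂ = √(μ/r₂) = 12.86 km/s.
Transfer-orbit speed at r₂: v_a = √[μ(2/r₂ − 1/a_t)] = 8.127 km/s.
Second burn Δv₂ = |v₂ − v_a| = 4.733 km/s.
Total Δv = Δv₁ + Δv₂ = 11.56 km/s.

Δv = 11.6 km/s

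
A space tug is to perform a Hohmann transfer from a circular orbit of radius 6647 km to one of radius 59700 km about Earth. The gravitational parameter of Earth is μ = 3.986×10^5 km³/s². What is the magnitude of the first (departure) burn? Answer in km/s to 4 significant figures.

Δv₁ = 2.645 km/s

The Hohmann ellipse has a_t = (r₁ + r₂)/2 = 33173.5 km.
Circular speed at r = 6647 km: v_c = √(μ/r) = 7.74383 km/s.
Transfer-orbit speed at the same r (vis-viva, a = a_t): v_t = √[μ(2/r − 1/a_t)] = 10.3884 km/s.
Δv₁ = |v_t − v_c| = |10.3884 − 7.74383| = 2.645 km/s.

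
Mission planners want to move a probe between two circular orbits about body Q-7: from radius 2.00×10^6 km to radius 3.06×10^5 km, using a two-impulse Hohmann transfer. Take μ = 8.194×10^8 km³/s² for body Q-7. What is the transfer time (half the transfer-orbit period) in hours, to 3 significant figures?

t = 37.7 hours

The Hohmann ellipse has a_t = (r₁ + r₂)/2 = 1.153×10^6 km.
Transfer time t = π√(a_t³/μ) = π√((1.153×10^6)³ / 8.194×10^8) = 1.3588×10^5 s.
Converting: 1.3588×10^5 s ÷ 3600 s/hour = 37.7 hours.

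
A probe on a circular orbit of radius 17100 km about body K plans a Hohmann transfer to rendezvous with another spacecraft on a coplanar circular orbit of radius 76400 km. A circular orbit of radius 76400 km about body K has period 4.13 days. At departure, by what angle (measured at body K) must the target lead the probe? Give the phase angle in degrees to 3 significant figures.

From Kepler's third law T² = 4π²r³/μ at r = 76400 km, T = 4.13 days = 4.13 × 86400 s = 3.56832×10^5 s: μ = 4π²r³/T² = 1.38265×10^5 km³/s².
Transfer-ellipse semi-major axis a_t = (r₁ + r₂)/2 = (17100 + 76400)/2 = 46750 km.
Transfer time t = π√(a_t³/μ) = 85402 s.
Target angular speed ω₂ = √(μ/r₂³) = 1.7608×10^-5 rad/s.
Angle swept by the target during transfer: ω₂·t = 1.5038 rad = 86.16°.
The probe traverses 180° on the transfer ellipse, so the target must lead by 180° − 86.16° = 93.8°.

φ = 93.8°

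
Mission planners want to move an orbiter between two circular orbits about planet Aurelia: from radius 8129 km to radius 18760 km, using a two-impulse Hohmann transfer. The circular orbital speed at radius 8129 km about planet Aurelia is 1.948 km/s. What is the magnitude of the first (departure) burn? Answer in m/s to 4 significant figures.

Δv₁ = 353.1 m/s

From the circular-orbit relation v² = μ/r at r = 8129 km: μ = v²r = (1.948)² × 8129 = 30847.1 km³/s².
Transfer-ellipse semi-major axis a_t = (r₁ + r₂)/2 = (8129 + 18760)/2 = 13444.5 km.
On the circular orbit at r = 8129 km, v_c = √(μ/r) = 1.9480 km/s.
Vis-viva on the transfer ellipse at r = 8129 km gives v_t = √[μ(2/r − 1/a_t)] = 2.3011 km/s.
Δv₁ = |v_t − v_c| = |2.3011 − 1.9480| = 0.3531 km/s.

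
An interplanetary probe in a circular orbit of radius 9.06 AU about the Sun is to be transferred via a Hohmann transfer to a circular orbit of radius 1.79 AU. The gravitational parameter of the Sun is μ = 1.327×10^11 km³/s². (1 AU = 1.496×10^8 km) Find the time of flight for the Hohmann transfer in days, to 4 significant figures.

In km: r₁ = 9.06 × 1.496×10^8 = 1.355376×10^9 km; r₂ = 1.79 × 1.496×10^8 = 2.67784×10^8 km.
Semi-major axis of the transfer orbit: a_t = (1.355376×10^9 + 2.67784×10^8)/2 = 8.1158×10^8 km.
Transfer time t = π√(a_t³/μ) = π√((8.1158×10^8)³ / 1.327×10^11) = 1.994×10^8 s.
Converting: 1.994×10^8 s ÷ 86400 s/day = 2308 days.

t = 2308 days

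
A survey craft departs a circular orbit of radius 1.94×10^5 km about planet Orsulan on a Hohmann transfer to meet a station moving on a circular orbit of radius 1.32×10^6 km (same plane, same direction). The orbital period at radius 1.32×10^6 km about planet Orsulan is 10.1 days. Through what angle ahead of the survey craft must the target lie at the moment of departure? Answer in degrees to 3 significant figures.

From Kepler's third law T² = 4π²r³/μ at r = 1.32×10^6 km, T = 10.1 days = 10.1 × 86400 s = 8.7264×10^5 s: μ = 4π²r³/T² = 1.19237×10^8 km³/s².
Transfer-ellipse semi-major axis a_t = (r₁ + r₂)/2 = (1.940×10^5 + 1.320×10^6)/2 = 7.570×10^5 km.
The half-period of the transfer ellipse is t = π√(a_t³/μ) = 1.895×10^5 s.
The target's mean motion on its circular orbit is ω₂ = √(μ/r₂³) = 7.200×10^-6 rad/s.
Angle swept by the target during transfer: ω₂·t = 1.3644 rad = 78.17°.
Arrival is 180° from departure on the ellipse, so φ = 180° − 78.17° = 102°.

φ = 102°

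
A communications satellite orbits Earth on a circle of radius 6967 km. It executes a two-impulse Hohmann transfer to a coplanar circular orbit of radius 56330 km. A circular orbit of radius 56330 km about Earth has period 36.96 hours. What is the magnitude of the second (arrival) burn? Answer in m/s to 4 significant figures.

From Kepler's third law T² = 4π²r³/μ at r = 56330 km, T = 36.96 hours = 36.96 × 3600 s = 1.33056×10^5 s: μ = 4π²r³/T² = 3.98575×10^5 km³/s².
The Hohmann ellipse has a_t = (r₁ + r₂)/2 = 31648.5 km.
On the circular orbit at r = 56330 km, v_c = √(μ/r) = 2.660 km/s.
Vis-viva on the transfer ellipse at r = 56330 km gives v_t = √[μ(2/r − 1/a_t)] = 1.248 km/s.
Δv₂ = |v_t − v_c| = |1.248 − 2.660| = 1.412 km/s.

Δv₂ = 1412 m/s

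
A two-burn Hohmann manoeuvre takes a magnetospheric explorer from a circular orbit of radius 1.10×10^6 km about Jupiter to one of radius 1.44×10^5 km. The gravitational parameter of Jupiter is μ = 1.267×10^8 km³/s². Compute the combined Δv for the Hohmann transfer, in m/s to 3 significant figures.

Δv = 15400 m/s

The Hohmann ellipse has a_t = (r₁ + r₂)/2 = 6.220×10^5 km.
At r₁ the circular-orbit speed is v₁ = √(μ/r₁) = 10.732 km/s.
On the transfer ellipse at r₁, v² = μ(2/r − 1/a) gives v_a = √[μ(2/r₁ − 1/a_t)] = 5.1639 km/s.
First burn Δv₁ = |v_a − v₁| = 5.568 km/s.
At r₂, v₂ = √(μ/r₂) = 29.662 km/s.
Transfer-orbit speed at r₂: v_p = √[μ(2/r₂ − 1/a_t)] = 39.446 km/s.
Second burn Δv₂ = |v₂ − v_p| = 9.784 km/s.
Total Δv = Δv₁ + Δv₂ = 15.35 km/s.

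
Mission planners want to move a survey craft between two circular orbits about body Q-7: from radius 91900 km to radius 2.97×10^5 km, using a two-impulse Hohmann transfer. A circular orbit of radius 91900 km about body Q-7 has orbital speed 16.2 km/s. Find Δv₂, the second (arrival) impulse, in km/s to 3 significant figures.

From the circular-orbit relation v² = μ/r at r = 91900 km: μ = v²r = (16.2)² × 91900 = 2.41182×10^7 km³/s².
Transfer-ellipse semi-major axis a_t = (r₁ + r₂)/2 = (91900 + 2.970×10^5)/2 = 1.9445×10^5 km.
On the circular orbit at r = 2.970×10^5 km, v_c = √(μ/r) = 9.011 km/s.
Transfer-orbit speed at the same r (vis-viva, a = a_t): v_t = √[μ(2/r − 1/a_t)] = 6.195 km/s.
Δv₂ = |v_t − v_c| = |6.195 − 9.011| = 2.816 km/s.

Δv₂ = 2.82 km/s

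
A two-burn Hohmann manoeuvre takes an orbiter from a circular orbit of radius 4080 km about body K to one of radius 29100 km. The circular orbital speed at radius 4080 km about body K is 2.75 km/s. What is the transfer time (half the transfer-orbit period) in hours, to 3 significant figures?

t = 10.6 hours

From the circular-orbit relation v² = μ/r at r = 4080 km: μ = v²r = (2.75)² × 4080 = 30855.0 km³/s².
The Hohmann ellipse has a_t = (r₁ + r₂)/2 = 16590 km.
Transfer time t = π√(a_t³/μ) = π√((16590)³ / 30855.0) = 38220 s.
Converting: 38220 s ÷ 3600 s/hour = 10.6 hours.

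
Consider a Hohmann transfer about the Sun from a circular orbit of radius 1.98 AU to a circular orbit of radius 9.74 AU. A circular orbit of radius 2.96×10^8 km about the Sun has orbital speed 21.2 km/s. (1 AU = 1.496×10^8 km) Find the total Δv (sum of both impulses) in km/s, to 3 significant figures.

Δv = 10.1 km/s

From the circular-orbit relation v² = μ/r at r = 2.96×10^8 km: μ = v²r = (21.2)² × 2.96×10^8 = 1.33034×10^11 km³/s².
In km: r₁ = 1.98 × 1.496×10^8 = 2.96208×10^8 km; r₂ = 9.74 × 1.496×10^8 = 1.457104×10^9 km.
Semi-major axis of the transfer orbit: a_t = (2.96208×10^8 + 1.457104×10^9)/2 = 8.76656×10^8 km.
At r₁ the circular-orbit speed is v₁ = √(μ/r₁) = 21.19 km/s.
Transfer-orbit speed at r₁ (vis-viva equation): v_p = √[μ(2/r₁ − 1/a_t)] = 27.32 km/s.
First burn Δv₁ = |v_p − v₁| = 6.130 km/s.
At r₂, v₂ = √(μ/r₂) = 9.555 km/s.
Transfer-orbit speed at r₂: v_a = √[μ(2/r₂ − 1/a_t)] = 5.554 km/s.
Second burn Δv₂ = |v₂ − v_a| = 4.001 km/s.
Δv = Δv₁ + Δv₂ = 6.130 + 4.001 = 10.13 km/s.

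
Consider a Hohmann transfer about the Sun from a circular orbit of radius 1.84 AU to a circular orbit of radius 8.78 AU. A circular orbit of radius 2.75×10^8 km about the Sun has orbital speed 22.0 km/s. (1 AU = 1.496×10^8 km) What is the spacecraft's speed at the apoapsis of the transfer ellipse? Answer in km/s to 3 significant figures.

v = 5.93 km/s

From the circular-orbit relation v² = μ/r at r = 2.75×10^8 km: μ = v²r = (22.0)² × 2.75×10^8 = 1.33100×10^11 km³/s².
In km: r₁ = 1.84 × 1.496×10^8 = 2.75264×10^8 km; r₂ = 8.78 × 1.496×10^8 = 1.313488×10^9 km.
Semi-major axis of the transfer orbit: a_t = (2.75264×10^8 + 1.313488×10^9)/2 = 7.94376×10^8 km.
At apoapsis, r = 1.313488×10^9 km.
Applying v² = μ(2/r − 1/a_t): v = 5.926 km/s.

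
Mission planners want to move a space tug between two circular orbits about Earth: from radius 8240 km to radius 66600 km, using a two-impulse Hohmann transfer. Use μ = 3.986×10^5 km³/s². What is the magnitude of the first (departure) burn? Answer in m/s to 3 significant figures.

Δv₁ = 2320 m/s

The Hohmann ellipse has a_t = (r₁ + r₂)/2 = 37420 km.
Circular speed at r = 8240 km: v_c = √(μ/r) = 6.955 km/s.
Vis-viva on the transfer ellipse at r = 8240 km gives v_t = √[μ(2/r − 1/a_t)] = 9.279 km/s.
Δv₁ = |v_t − v_c| = |9.279 − 6.955| = 2.324 km/s.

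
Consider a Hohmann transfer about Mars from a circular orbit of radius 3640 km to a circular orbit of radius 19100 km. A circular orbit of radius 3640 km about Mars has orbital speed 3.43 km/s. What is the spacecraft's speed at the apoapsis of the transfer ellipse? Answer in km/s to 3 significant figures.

v = 0.847 km/s

From the circular-orbit relation v² = μ/r at r = 3640 km: μ = v²r = (3.43)² × 3640 = 42824.2 km³/s².
The Hohmann ellipse has a_t = (r₁ + r₂)/2 = 11370 km.
At apoapsis, r = 19100 km.
Vis-viva: v = √[μ(2/r − 1/a_t)] = √[42824.2 × (2/19100 − 1/11370)] = 0.8472 km/s.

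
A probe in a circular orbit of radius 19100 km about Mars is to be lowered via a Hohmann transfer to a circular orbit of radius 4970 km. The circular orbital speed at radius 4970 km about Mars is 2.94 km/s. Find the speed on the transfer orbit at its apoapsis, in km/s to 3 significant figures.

From the circular-orbit relation v² = μ/r at r = 4970 km: μ = v²r = (2.94)² × 4970 = 42958.7 km³/s².
Transfer-ellipse semi-major axis a_t = (r₁ + r₂)/2 = (19100 + 4970)/2 = 12035 km.
The apoapsis of the transfer ellipse is at r = 19100 km.
Vis-viva: v = √[μ(2/r − 1/a_t)] = √[42958.7 × (2/19100 − 1/12035)] = 0.9637 km/s.

v = 0.964 km/s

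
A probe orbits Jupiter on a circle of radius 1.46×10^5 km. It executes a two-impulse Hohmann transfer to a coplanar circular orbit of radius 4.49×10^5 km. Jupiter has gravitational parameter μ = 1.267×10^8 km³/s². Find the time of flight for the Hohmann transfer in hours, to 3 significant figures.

The Hohmann ellipse has a_t = (r₁ + r₂)/2 = 2.975×10^5 km.
Half the transfer-orbit period gives t = π√(a_t³/μ) = 45290 s.
Converting: 45290 s ÷ 3600 s/hour = 12.6 hours.

t = 12.6 hours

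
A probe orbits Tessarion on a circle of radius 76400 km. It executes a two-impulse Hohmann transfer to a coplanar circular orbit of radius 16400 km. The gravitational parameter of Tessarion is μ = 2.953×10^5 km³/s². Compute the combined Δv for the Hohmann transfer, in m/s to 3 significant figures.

Semi-major axis of the transfer orbit: a_t = (76400 + 16400)/2 = 46400 km.
At r₁ the circular-orbit speed is v₁ = √(μ/r₁) = 1.9660 km/s.
On the transfer ellipse at r₁, vis-viva equation gives v_a = √[μ(2/r₁ − 1/a_t)] = 1.1688 km/s.
First burn Δv₁ = |v_a − v₁| = 0.7972 km/s.
Circular speed at r₂: v₂ = √(μ/r₂) = 4.243 km/s.
Transfer-orbit speed at r₂: v_p = √[μ(2/r₂ − 1/a_t)] = 5.445 km/s.
Second burn Δv₂ = |v₂ − v_p| = 1.202 km/s.
Total Δv = Δv₁ + Δv₂ = 1.999 km/s.

Δv = 2000 m/s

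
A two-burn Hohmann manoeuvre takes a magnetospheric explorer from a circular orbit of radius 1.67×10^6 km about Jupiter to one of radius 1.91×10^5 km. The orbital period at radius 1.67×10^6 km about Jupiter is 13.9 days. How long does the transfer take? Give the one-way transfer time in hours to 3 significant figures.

t = 69.4 hours

From Kepler's third law T² = 4π²r³/μ at r = 1.67×10^6 km, T = 13.9 days = 13.9 × 86400 s = 1.20096×10^6 s: μ = 4π²r³/T² = 1.27483×10^8 km³/s².
Semi-major axis of the transfer orbit: a_t = (1.670×10^6 + 1.910×10^5)/2 = 9.305×10^5 km.
Half the transfer-orbit period gives t = π√(a_t³/μ) = 2.497×10^5 s.
Converting: 2.497×10^5 s ÷ 3600 s/hour = 69.4 hours.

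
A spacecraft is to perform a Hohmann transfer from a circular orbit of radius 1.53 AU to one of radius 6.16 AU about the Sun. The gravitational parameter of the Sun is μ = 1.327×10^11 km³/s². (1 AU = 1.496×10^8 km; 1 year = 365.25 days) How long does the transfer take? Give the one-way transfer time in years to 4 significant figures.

In km: r₁ = 1.53 × 1.496×10^8 = 2.28888×10^8 km; r₂ = 6.16 × 1.496×10^8 = 9.21536×10^8 km.
The Hohmann ellipse has a_t = (r₁ + r₂)/2 = 5.75212×10^8 km.
By Kepler's third law the transfer-orbit period is T = 2π√(a_t³/μ), so t = T/2 = 1.1898×10^8 s.
Converting: 1.1898×10^8 s ÷ 3.15576×10^7 s/year (365.25 × 86400) = 3.770 years.

t = 3.770 years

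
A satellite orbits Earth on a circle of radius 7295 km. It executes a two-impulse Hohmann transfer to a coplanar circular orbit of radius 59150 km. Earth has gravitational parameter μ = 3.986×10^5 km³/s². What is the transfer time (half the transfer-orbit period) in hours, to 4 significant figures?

t = 8.370 hours

Semi-major axis of the transfer orbit: a_t = (7295 + 59150)/2 = 33222.5 km.
Transfer time t = π√(a_t³/μ) = π√((33222.5)³ / 3.986×10^5) = 30132 s.
Converting: 30132 s ÷ 3600 s/hour = 8.370 hours.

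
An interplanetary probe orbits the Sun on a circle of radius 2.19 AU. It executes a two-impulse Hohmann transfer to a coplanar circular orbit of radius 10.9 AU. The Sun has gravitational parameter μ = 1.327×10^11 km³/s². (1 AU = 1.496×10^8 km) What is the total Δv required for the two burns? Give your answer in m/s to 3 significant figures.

Δv = 9650 m/s

In km: r₁ = 2.19 × 1.496×10^8 = 3.27624×10^8 km; r₂ = 10.9 × 1.496×10^8 = 1.63064×10^9 km.
The Hohmann ellipse has a_t = (r₁ + r₂)/2 = 9.79132×10^8 km.
At r₁ the circular-orbit speed is v₁ = √(μ/r₁) = 20.126 km/s.
On the transfer ellipse at r₁, vis-viva equation gives v_p = √[μ(2/r₁ − 1/a_t)] = 25.972 km/s.
First burn Δv₁ = |v_p − v₁| = 5.846 km/s.
At r₂, v₂ = √(μ/r₂) = 9.021 km/s.
Transfer-orbit speed at r₂: v_a = √[μ(2/r₂ − 1/a_t)] = 5.218 km/s.
Second burn Δv₂ = |v₂ − v_a| = 3.803 km/s.
Δv = Δv₁ + Δv₂ = 5.846 + 3.803 = 9.649 km/s.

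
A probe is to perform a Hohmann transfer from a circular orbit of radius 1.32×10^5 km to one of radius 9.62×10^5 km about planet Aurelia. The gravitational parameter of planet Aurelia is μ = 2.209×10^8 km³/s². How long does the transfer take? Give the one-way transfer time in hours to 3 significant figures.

t = 23.8 hours

Transfer-ellipse semi-major axis a_t = (r₁ + r₂)/2 = (1.320×10^5 + 9.620×10^5)/2 = 5.470×10^5 km.
Transfer time t = π√(a_t³/μ) = π√((5.470×10^5)³ / 2.209×10^8) = 85510 s.
Converting: 85510 s ÷ 3600 s/hour = 23.8 hours.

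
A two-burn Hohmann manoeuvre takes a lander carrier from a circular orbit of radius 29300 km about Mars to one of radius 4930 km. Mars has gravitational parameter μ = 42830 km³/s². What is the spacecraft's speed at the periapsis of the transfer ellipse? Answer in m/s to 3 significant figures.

v = 3860 m/s

Transfer-ellipse semi-major axis a_t = (r₁ + r₂)/2 = (29300 + 4930)/2 = 17115 km.
The periapsis of the transfer ellipse is at r = 4930 km.
Vis-viva: v = √[μ(2/r − 1/a_t)] = √[42830 × (2/4930 − 1/17115)] = 3.857 km/s.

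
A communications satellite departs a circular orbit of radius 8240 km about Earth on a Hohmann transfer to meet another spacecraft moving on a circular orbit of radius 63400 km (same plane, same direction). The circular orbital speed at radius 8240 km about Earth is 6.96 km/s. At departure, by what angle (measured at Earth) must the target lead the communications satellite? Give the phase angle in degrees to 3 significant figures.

φ = 104°

From the circular-orbit relation v² = μ/r at r = 8240 km: μ = v²r = (6.96)² × 8240 = 3.99159×10^5 km³/s².
The Hohmann ellipse has a_t = (r₁ + r₂)/2 = 35820 km.
The half-period of the transfer ellipse is t = π√(a_t³/μ) = 33710.5 s.
Target angular speed ω₂ = √(μ/r₂³) = 3.95766×10^-5 rad/s.
Angle swept by the target during transfer: ω₂·t = 1.3341 rad = 76.44°.
The communications satellite traverses 180° on the transfer ellipse, so the target must lead by 180° − 76.44° = 104°.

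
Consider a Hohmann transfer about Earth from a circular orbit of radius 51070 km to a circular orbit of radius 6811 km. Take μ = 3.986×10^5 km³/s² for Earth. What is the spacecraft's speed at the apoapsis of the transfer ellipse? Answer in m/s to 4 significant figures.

The Hohmann ellipse has a_t = (r₁ + r₂)/2 = 28940.5 km.
At apoapsis, r = 51070 km.
From the vis-viva equation, v = √[μ(2/r − 1/a_t)] = 1.355 km/s.

v = 1355 m/s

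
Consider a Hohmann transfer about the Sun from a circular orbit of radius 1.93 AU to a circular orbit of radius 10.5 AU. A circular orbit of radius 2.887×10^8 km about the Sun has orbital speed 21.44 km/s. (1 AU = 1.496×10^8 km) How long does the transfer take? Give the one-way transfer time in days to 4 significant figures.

t = 2830 days

From the circular-orbit relation v² = μ/r at r = 2.887×10^8 km: μ = v²r = (21.44)² × 2.887×10^8 = 1.32708×10^11 km³/s².
In km: r₁ = 1.93 × 1.496×10^8 = 2.88728×10^8 km; r₂ = 10.5 × 1.496×10^8 = 1.5708×10^9 km.
The Hohmann ellipse has a_t = (r₁ + r₂)/2 = 9.29764×10^8 km.
Transfer time t = π√(a_t³/μ) = π√((9.29764×10^8)³ / 1.32708×10^11) = 2.445×10^8 s.
Converting: 2.445×10^8 s ÷ 86400 s/day = 2830 days.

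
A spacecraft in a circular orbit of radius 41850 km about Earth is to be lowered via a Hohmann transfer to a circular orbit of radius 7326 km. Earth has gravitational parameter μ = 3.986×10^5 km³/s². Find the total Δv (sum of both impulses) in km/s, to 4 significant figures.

Δv = 3.649 km/s

Semi-major axis of the transfer orbit: a_t = (41850 + 7326)/2 = 24588 km.
Circular speed at r₁: v₁ = √(μ/r₁) = √(3.986×10^5/41850) = 3.0862 km/s.
On the transfer ellipse at r₁, v² = μ(2/r − 1/a) gives v_a = √[μ(2/r₁ − 1/a_t)] = 1.6846 km/s.
First burn Δv₁ = |v_a − v₁| = 1.402 km/s.
At r₂, v₂ = √(μ/r₂) = 7.376 km/s.
Transfer-orbit speed at r₂: v_p = √[μ(2/r₂ − 1/a_t)] = 9.623 km/s.
Second burn Δv₂ = |v₂ − v_p| = 2.247 km/s.
Total Δv = Δv₁ + Δv₂ = 3.649 km/s.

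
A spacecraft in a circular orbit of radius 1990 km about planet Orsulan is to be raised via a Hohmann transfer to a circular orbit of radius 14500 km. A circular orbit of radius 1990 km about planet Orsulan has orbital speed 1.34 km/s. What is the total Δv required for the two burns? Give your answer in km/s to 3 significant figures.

From the circular-orbit relation v² = μ/r at r = 1990 km: μ = v²r = (1.34)² × 1990 = 3573.24 km³/s².
The Hohmann ellipse has a_t = (r₁ + r₂)/2 = 8245 km.
At r₁ the circular-orbit speed is v₁ = √(μ/r₁) = 1.34000 km/s.
Transfer-orbit speed at r₁ (v² = μ(2/r − 1/a)): v_p = √[μ(2/r₁ − 1/a_t)] = 1.77702 km/s.
First burn Δv₁ = |v_p − v₁| = 0.43702 km/s.
Circular speed at r₂: v₂ = √(μ/r₂) = 0.49642 km/s.
Transfer-orbit speed at r₂: v_a = √[μ(2/r₂ − 1/a_t)] = 0.24388 km/s.
Second burn Δv₂ = |v₂ − v_a| = 0.25254 km/s.
Total Δv = Δv₁ + Δv₂ = 0.6896 km/s.

Δv = 0.690 km/s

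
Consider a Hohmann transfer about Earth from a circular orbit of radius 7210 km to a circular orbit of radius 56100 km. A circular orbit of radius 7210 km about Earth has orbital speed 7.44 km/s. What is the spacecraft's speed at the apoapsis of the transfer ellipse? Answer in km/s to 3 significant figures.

From the circular-orbit relation v² = μ/r at r = 7210 km: μ = v²r = (7.44)² × 7210 = 3.99099×10^5 km³/s².
Transfer-ellipse semi-major axis a_t = (r₁ + r₂)/2 = (7210 + 56100)/2 = 31655 km.
At apoapsis, r = 56100 km.
Vis-viva: v = √[μ(2/r − 1/a_t)] = √[3.99099×10^5 × (2/56100 − 1/31655)] = 1.273 km/s.

v = 1.27 km/s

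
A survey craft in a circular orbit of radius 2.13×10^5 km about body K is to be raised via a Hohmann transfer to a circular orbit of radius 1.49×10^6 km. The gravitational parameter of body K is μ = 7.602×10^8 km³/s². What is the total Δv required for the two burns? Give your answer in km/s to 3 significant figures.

Semi-major axis of the transfer orbit: a_t = (2.130×10^5 + 1.490×10^6)/2 = 8.515×10^5 km.
At r₁ the circular-orbit speed is v₁ = √(μ/r₁) = 59.74 km/s.
Transfer-orbit speed at r₁ (vis-viva equation): v_p = √[μ(2/r₁ − 1/a_t)] = 79.03 km/s.
First burn Δv₁ = |v_p − v₁| = 19.29 km/s.
Circular speed at r₂: v₂ = √(μ/r₂) = 22.59 km/s.
Transfer-orbit speed at r₂: v_a = √[μ(2/r₂ − 1/a_t)] = 11.30 km/s.
Second burn Δv₂ = |v₂ − v_a| = 11.29 km/s.
Δv = Δv₁ + Δv₂ = 19.29 + 11.29 = 30.58 km/s.

Δv = 30.6 km/s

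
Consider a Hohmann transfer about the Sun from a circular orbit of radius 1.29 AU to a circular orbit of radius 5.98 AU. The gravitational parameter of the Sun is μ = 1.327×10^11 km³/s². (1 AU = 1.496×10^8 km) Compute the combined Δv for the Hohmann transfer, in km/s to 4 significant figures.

In km: r₁ = 1.29 × 1.496×10^8 = 1.92984×10^8 km; r₂ = 5.98 × 1.496×10^8 = 8.94608×10^8 km.
The Hohmann ellipse has a_t = (r₁ + r₂)/2 = 5.43796×10^8 km.
At r₁ the circular-orbit speed is v₁ = √(μ/r₁) = 26.223 km/s.
Transfer-orbit speed at r₁ (vis-viva): v_p = √[μ(2/r₁ − 1/a_t)] = 33.634 km/s.
First burn Δv₁ = |v_p − v₁| = 7.4110 km/s.
Circular speed at r₂: v₂ = √(μ/r₂) = 12.1792 km/s.
Transfer-orbit speed at r₂: v_a = √[μ(2/r₂ − 1/a_t)] = 7.25541 km/s.
Second burn Δv₂ = |v₂ − v_a| = 4.9238 km/s.
Δv = Δv₁ + Δv₂ = 7.4110 + 4.9238 = 12.33 km/s.

Δv = 12.33 km/s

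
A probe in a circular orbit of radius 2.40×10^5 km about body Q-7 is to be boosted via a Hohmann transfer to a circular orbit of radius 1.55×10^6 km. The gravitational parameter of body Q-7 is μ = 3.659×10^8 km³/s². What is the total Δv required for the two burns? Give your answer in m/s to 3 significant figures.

Semi-major axis of the transfer orbit: a_t = (2.400×10^5 + 1.550×10^6)/2 = 8.950×10^5 km.
Circular speed at r₁: v₁ = √(μ/r₁) = √(3.659×10^8/2.400×10^5) = 39.046 km/s.
On the transfer ellipse at r₁, vis-viva equation gives v_p = √[μ(2/r₁ − 1/a_t)] = 51.384 km/s.
First burn Δv₁ = |v_p − v₁| = 12.34 km/s.
At r₂, v₂ = √(μ/r₂) = 15.364 km/s.
Transfer-orbit speed at r₂: v_a = √[μ(2/r₂ − 1/a_t)] = 7.9563 km/s.
Second burn Δv₂ = |v₂ − v_a| = 7.408 km/s.
Total Δv = Δv₁ + Δv₂ = 19.75 km/s.

Δv = 19700 m/s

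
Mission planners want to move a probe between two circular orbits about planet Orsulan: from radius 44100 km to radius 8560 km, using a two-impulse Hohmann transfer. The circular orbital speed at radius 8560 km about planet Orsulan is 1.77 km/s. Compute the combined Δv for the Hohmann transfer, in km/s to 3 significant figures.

From the circular-orbit relation v² = μ/r at r = 8560 km: μ = v²r = (1.77)² × 8560 = 26817.6 km³/s².
Semi-major axis of the transfer orbit: a_t = (44100 + 8560)/2 = 26330 km.
Circular speed at r₁: v₁ = √(μ/r₁) = √(26817.6/44100) = 0.7798 km/s.
On the transfer ellipse at r₁, vis-viva equation gives v_a = √[μ(2/r₁ − 1/a_t)] = 0.4446 km/s.
First burn Δv₁ = |v_a − v₁| = 0.3352 km/s.
Circular speed at r₂: v₂ = √(μ/r₂) = 1.7700 km/s.
Transfer-orbit speed at r₂: v_p = √[μ(2/r₂ − 1/a_t)] = 2.2907 km/s.
Second burn Δv₂ = |v₂ − v_p| = 0.5207 km/s.
Total Δv = Δv₁ + Δv₂ = 0.8559 km/s.

Δv = 0.856 km/s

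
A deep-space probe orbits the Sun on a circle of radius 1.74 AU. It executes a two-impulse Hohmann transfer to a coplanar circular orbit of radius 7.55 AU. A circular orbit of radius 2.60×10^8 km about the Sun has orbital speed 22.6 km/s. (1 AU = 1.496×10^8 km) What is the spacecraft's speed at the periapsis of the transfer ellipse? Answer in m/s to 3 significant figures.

From the circular-orbit relation v² = μ/r at r = 2.60×10^8 km: μ = v²r = (22.6)² × 2.60×10^8 = 1.32798×10^11 km³/s².
In km: r₁ = 1.74 × 1.496×10^8 = 2.60304×10^8 km; r₂ = 7.55 × 1.496×10^8 = 1.12948×10^9 km.
Transfer-ellipse semi-major axis a_t = (r₁ + r₂)/2 = (2.60304×10^8 + 1.12948×10^9)/2 = 6.94892×10^8 km.
At periapsis, r = 2.60304×10^8 km.
Vis-viva: v = √[μ(2/r − 1/a_t)] = √[1.32798×10^11 × (2/2.60304×10^8 − 1/6.94892×10^8)] = 28.80 km/s.

v = 28800 m/s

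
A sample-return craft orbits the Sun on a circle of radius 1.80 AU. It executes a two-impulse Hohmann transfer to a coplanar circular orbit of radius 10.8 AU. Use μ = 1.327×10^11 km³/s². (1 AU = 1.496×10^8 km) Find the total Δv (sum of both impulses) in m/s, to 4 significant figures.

In km: r₁ = 1.80 × 1.496×10^8 = 2.6928×10^8 km; r₂ = 10.8 × 1.496×10^8 = 1.61568×10^9 km.
Semi-major axis of the transfer orbit: a_t = (2.6928×10^8 + 1.61568×10^9)/2 = 9.4248×10^8 km.
At r₁ the circular-orbit speed is v₁ = √(μ/r₁) = 22.199 km/s.
Transfer-orbit speed at r₁ (vis-viva equation): v_p = √[μ(2/r₁ − 1/a_t)] = 29.065 km/s.
First burn Δv₁ = |v_p − v₁| = 6.866 km/s.
At r₂, v₂ = √(μ/r₂) = 9.06270 km/s.
Transfer-orbit speed at r₂: v_a = √[μ(2/r₂ − 1/a_t)] = 4.84422 km/s.
Second burn Δv₂ = |v₂ − v_a| = 4.218 km/s.
Δv = Δv₁ + Δv₂ = 6.866 + 4.218 = 11.08 km/s.

Δv = 11080 m/s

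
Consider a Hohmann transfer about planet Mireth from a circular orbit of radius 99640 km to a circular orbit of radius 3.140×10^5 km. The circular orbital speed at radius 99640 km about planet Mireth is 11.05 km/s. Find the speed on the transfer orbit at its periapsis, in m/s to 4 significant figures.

From the circular-orbit relation v² = μ/r at r = 99640 km: μ = v²r = (11.05)² × 99640 = 1.21663×10^7 km³/s².
Transfer-ellipse semi-major axis a_t = (r₁ + r₂)/2 = (99640 + 3.140×10^5)/2 = 2.0682×10^5 km.
The periapsis of the transfer ellipse is at r = 99640 km.
Applying v² = μ(2/r − 1/a_t): v = 13.62 km/s.

v = 13620 m/s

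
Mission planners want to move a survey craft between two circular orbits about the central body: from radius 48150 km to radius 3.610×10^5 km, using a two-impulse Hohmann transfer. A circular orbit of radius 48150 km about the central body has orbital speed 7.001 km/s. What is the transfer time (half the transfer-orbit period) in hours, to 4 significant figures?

t = 52.56 hours

From the circular-orbit relation v² = μ/r at r = 48150 km: μ = v²r = (7.001)² × 48150 = 2.36002×10^6 km³/s².
Transfer-ellipse semi-major axis a_t = (r₁ + r₂)/2 = (48150 + 3.610×10^5)/2 = 2.04575×10^5 km.
Half the transfer-orbit period gives t = π√(a_t³/μ) = 1.892×10^5 s.
Converting: 1.892×10^5 s ÷ 3600 s/hour = 52.56 hours.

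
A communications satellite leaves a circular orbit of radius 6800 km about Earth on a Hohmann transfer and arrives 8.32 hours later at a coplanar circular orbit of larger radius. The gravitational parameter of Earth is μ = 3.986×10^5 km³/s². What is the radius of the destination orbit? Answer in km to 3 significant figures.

Transfer time t = 8.32 hours = 29952 s, and t = π√(a_t³/μ).
So a_t = (μ t²/π²)^(1/3) = (3.986×10^5 × (29952)² / π²)^(1/3) = 33090 km.
Since a_t = (r₁ + r₂)/2, r₂ = 2a_t − r₁ = 2×33090 − 6800 = 59380 km.

r₂ = 59400 km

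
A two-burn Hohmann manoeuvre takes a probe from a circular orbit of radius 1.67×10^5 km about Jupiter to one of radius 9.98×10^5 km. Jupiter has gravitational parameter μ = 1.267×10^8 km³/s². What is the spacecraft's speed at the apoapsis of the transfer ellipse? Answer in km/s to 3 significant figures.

Transfer-ellipse semi-major axis a_t = (r₁ + r₂)/2 = (1.670×10^5 + 9.980×10^5)/2 = 5.825×10^5 km.
At apoapsis, r = 9.980×10^5 km.
Applying v² = μ(2/r − 1/a_t): v = 6.033 km/s.

v = 6.03 km/s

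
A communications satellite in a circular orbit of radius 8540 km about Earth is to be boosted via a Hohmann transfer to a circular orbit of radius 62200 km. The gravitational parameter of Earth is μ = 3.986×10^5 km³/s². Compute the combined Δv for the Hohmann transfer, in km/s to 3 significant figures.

Δv = 3.52 km/s

The Hohmann ellipse has a_t = (r₁ + r₂)/2 = 35370 km.
At r₁ the circular-orbit speed is v₁ = √(μ/r₁) = 6.8319 km/s.
On the transfer ellipse at r₁, vis-viva gives v_p = √[μ(2/r₁ − 1/a_t)] = 9.0598 km/s.
First burn Δv₁ = |v_p − v₁| = 2.22790 km/s.
Circular speed at r₂: v₂ = √(μ/r₂) = 2.531474 km/s.
Transfer-orbit speed at r₂: v_a = √[μ(2/r₂ − 1/a_t)] = 1.243898 km/s.
Second burn Δv₂ = |v₂ − v_a| = 1.28758 km/s.
Total Δv = Δv₁ + Δv₂ = 3.515 km/s.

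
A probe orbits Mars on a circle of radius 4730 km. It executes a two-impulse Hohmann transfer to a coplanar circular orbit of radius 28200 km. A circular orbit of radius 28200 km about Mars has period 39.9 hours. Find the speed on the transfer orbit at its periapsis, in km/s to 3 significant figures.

From Kepler's third law T² = 4π²r³/μ at r = 28200 km, T = 39.9 hours = 39.9 × 3600 s = 1.4364×10^5 s: μ = 4π²r³/T² = 42909.8 km³/s².
The Hohmann ellipse has a_t = (r₁ + r₂)/2 = 16465 km.
At periapsis, r = 4730 km.
Vis-viva: v = √[μ(2/r − 1/a_t)] = √[42909.8 × (2/4730 − 1/16465)] = 3.942 km/s.

v = 3.94 km/s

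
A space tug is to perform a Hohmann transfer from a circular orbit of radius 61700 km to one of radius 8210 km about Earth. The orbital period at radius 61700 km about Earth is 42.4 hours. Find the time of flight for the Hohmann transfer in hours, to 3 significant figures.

t = 9.04 hours

From Kepler's third law T² = 4π²r³/μ at r = 61700 km, T = 42.4 hours = 42.4 × 3600 s = 1.5264×10^5 s: μ = 4π²r³/T² = 3.97996×10^5 km³/s².
Transfer-ellipse semi-major axis a_t = (r₁ + r₂)/2 = (61700 + 8210)/2 = 34955 km.
Transfer time t = π√(a_t³/μ) = π√((34955)³ / 3.97996×10^5) = 32540 s.
Converting: 32540 s ÷ 3600 s/hour = 9.04 hours.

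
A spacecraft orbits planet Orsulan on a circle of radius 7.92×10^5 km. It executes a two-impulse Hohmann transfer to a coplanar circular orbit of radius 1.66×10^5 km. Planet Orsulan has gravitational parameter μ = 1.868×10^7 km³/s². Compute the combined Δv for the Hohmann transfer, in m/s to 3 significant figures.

Δv = 5030 m/s

The Hohmann ellipse has a_t = (r₁ + r₂)/2 = 4.790×10^5 km.
Circular speed at r₁: v₁ = √(μ/r₁) = √(1.868×10^7/7.920×10^5) = 4.857 km/s.
On the transfer ellipse at r₁, v² = μ(2/r − 1/a) gives v_a = √[μ(2/r₁ − 1/a_t)] = 2.859 km/s.
First burn Δv₁ = |v_a − v₁| = 1.998 km/s.
At r₂, v₂ = √(μ/r₂) = 10.608 km/s.
Transfer-orbit speed at r₂: v_p = √[μ(2/r₂ − 1/a_t)] = 13.640 km/s.
Second burn Δv₂ = |v₂ − v_p| = 3.032 km/s.
Total Δv = Δv₁ + Δv₂ = 5.030 km/s.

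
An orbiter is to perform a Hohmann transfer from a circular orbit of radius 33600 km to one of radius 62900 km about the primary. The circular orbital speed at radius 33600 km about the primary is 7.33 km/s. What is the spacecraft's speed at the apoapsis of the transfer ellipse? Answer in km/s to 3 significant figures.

v = 4.47 km/s

From the circular-orbit relation v² = μ/r at r = 33600 km: μ = v²r = (7.33)² × 33600 = 1.80529×10^6 km³/s².
The Hohmann ellipse has a_t = (r₁ + r₂)/2 = 48250 km.
The apoapsis of the transfer ellipse is at r = 62900 km.
Vis-viva: v = √[μ(2/r − 1/a_t)] = √[1.80529×10^6 × (2/62900 − 1/48250)] = 4.471 km/s.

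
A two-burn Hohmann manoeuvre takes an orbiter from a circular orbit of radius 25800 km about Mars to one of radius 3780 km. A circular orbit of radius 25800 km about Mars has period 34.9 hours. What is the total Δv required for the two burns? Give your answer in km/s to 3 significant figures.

Δv = 1.72 km/s

From Kepler's third law T² = 4π²r³/μ at r = 25800 km, T = 34.9 hours = 34.9 × 3600 s = 1.2564×10^5 s: μ = 4π²r³/T² = 42950.0 km³/s².
The Hohmann ellipse has a_t = (r₁ + r₂)/2 = 14790 km.
Circular speed at r₁: v₁ = √(μ/r₁) = √(42950.0/25800) = 1.29024 km/s.
Transfer-orbit speed at r₁ (vis-viva equation): v_a = √[μ(2/r₁ − 1/a_t)] = 0.652279 km/s.
First burn Δv₁ = |v_a − v₁| = 0.6380 km/s.
At r₂, v₂ = √(μ/r₂) = 3.371 km/s.
Transfer-orbit speed at r₂: v_p = √[μ(2/r₂ − 1/a_t)] = 4.452 km/s.
Second burn Δv₂ = |v₂ − v_p| = 1.081 km/s.
Total Δv = Δv₁ + Δv₂ = 1.719 km/s.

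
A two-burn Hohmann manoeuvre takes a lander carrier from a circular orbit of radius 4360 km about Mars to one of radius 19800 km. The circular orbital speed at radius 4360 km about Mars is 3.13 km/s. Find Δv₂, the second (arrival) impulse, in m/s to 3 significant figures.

Δv₂ = 586 m/s

From the circular-orbit relation v² = μ/r at r = 4360 km: μ = v²r = (3.13)² × 4360 = 42714.5 km³/s².
Semi-major axis of the transfer orbit: a_t = (4360 + 19800)/2 = 12080 km.
On the circular orbit at r = 19800 km, v_c = √(μ/r) = 1.4688 km/s.
Vis-viva on the transfer ellipse at r = 19800 km gives v_t = √[μ(2/r − 1/a_t)] = 0.88240 km/s.
Δv₂ = |v_t − v_c| = |0.88240 − 1.4688| = 0.5864 km/s.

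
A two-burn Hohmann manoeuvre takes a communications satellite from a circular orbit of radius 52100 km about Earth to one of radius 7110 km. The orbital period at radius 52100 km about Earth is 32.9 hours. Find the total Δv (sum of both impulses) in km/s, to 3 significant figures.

From Kepler's third law T² = 4π²r³/μ at r = 52100 km, T = 32.9 hours = 32.9 × 3600 s = 1.1844×10^5 s: μ = 4π²r³/T² = 3.97994×10^5 km³/s².
Semi-major axis of the transfer orbit: a_t = (52100 + 7110)/2 = 29605 km.
Circular speed at r₁: v₁ = √(μ/r₁) = √(3.97994×10^5/52100) = 2.7639 km/s.
On the transfer ellipse at r₁, v² = μ(2/r − 1/a) gives v_a = √[μ(2/r₁ − 1/a_t)] = 1.3545 km/s.
First burn Δv₁ = |v_a − v₁| = 1.4094 km/s.
At r₂, v₂ = √(μ/r₂) = 7.48175 km/s.
Transfer-orbit speed at r₂: v_p = √[μ(2/r₂ − 1/a_t)] = 9.92521 km/s.
Second burn Δv₂ = |v₂ − v_p| = 2.4435 km/s.
Δv = Δv₁ + Δv₂ = 1.4094 + 2.4435 = 3.853 km/s.

Δv = 3.85 km/s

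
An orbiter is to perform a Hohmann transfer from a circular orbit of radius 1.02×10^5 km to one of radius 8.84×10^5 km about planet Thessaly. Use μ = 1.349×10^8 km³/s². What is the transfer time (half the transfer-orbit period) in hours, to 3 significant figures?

t = 26.0 hours

Semi-major axis of the transfer orbit: a_t = (1.020×10^5 + 8.840×10^5)/2 = 4.930×10^5 km.
By Kepler's third law the transfer-orbit period is T = 2π√(a_t³/μ), so t = T/2 = 93630 s.
Converting: 93630 s ÷ 3600 s/hour = 26.0 hours.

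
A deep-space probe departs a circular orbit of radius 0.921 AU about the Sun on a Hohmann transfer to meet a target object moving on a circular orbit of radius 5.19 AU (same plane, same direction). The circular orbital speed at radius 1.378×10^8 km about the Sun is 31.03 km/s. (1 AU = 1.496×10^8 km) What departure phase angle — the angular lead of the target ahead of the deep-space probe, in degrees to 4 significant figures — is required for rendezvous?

φ = 98.69°

From the circular-orbit relation v² = μ/r at r = 1.378×10^8 km: μ = v²r = (31.03)² × 1.378×10^8 = 1.32682×10^11 km³/s².
In km: r₁ = 0.921 × 1.496×10^8 = 1.377816×10^8 km; r₂ = 5.19 × 1.496×10^8 = 7.76424×10^8 km.
The Hohmann ellipse has a_t = (r₁ + r₂)/2 = 4.571028×10^8 km.
Transfer time t = π√(a_t³/μ) = 8.42877×10^7 s.
Target angular speed ω₂ = √(μ/r₂³) = 1.68367×10^-8 rad/s.
Angle swept by the target during transfer: ω₂·t = 1.4191 rad = 81.31°.
The deep-space probe traverses 180° on the transfer ellipse, so the target must lead by 180° − 81.31° = 98.69°.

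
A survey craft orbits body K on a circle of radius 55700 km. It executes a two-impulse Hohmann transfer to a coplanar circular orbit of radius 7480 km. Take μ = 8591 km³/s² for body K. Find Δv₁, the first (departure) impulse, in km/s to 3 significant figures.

Δv₁ = 0.202 km/s

Semi-major axis of the transfer orbit: a_t = (55700 + 7480)/2 = 31590 km.
On the circular orbit at r = 55700 km, v_c = √(μ/r) = 0.3927 km/s.
Vis-viva on the transfer ellipse at r = 55700 km gives v_t = √[μ(2/r − 1/a_t)] = 0.1911 km/s.
Δv₁ = |v_t − v_c| = |0.1911 − 0.3927| = 0.2016 km/s.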